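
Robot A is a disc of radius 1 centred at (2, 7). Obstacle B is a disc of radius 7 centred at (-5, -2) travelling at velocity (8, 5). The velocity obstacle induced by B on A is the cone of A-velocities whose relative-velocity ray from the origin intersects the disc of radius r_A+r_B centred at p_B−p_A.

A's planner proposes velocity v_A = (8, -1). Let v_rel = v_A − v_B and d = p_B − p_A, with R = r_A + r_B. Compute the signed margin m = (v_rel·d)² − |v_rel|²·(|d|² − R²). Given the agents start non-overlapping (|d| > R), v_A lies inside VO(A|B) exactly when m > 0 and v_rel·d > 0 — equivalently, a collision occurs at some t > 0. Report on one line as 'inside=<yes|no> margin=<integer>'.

d = (-7, -9),  |d|² = 130;  R = 1+7 = 8,  c = 130−8² = 66
v_rel = (0, -6),  |v_rel|² = 36;  v_rel·d = (0)·(-7) + (-6)·(-9) = 54
36·t² − 108·t + 66 = 0  ⇒  m = 54² − 36·66 = 540
m = 540 > 0,  v_rel·d = 54 > 0  ⇒  inside

inside=yes margin=540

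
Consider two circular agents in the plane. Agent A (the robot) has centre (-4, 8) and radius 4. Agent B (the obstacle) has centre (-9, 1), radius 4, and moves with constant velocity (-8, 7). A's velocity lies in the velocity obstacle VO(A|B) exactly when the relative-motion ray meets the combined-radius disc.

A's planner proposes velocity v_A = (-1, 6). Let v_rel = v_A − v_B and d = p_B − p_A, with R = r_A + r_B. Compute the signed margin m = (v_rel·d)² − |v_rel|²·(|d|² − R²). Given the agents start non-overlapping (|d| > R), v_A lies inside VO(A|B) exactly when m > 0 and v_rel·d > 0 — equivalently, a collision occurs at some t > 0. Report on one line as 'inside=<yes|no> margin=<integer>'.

d = (-5, -7),  |d|² = 74;  R = 4+4 = 8,  c = 74−8² = 10
v_rel = (7, -1),  |v_rel|² = 50;  v_rel·d = (7)·(-5) + (-1)·(-7) = -28
50·t² + 56·t + 10 = 0  ⇒  m = (-28)² − 50·10 = 284
m = 284 > 0,  v_rel·d = -28 < 0  ⇒  outside

inside=no margin=284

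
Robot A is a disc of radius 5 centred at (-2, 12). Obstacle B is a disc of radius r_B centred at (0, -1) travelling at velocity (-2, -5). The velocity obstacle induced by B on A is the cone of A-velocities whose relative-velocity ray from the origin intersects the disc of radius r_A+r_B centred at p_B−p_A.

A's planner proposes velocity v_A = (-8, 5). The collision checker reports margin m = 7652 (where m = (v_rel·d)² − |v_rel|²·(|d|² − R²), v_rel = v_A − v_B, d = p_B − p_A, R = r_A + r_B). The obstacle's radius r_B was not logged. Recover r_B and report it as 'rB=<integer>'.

m = 7652
d = (2, -13);  v_rel = (-6, 10),  |v_rel|² = 136
v_rel×d = (-6)·(-13) − (10)·(2) = 58
since m = R²·136 − 58²:  R² = (3364 + 7652) / 136 = 81
R = √81 = 9  ⇒  r_B = 9 − 5 = 4

rB=4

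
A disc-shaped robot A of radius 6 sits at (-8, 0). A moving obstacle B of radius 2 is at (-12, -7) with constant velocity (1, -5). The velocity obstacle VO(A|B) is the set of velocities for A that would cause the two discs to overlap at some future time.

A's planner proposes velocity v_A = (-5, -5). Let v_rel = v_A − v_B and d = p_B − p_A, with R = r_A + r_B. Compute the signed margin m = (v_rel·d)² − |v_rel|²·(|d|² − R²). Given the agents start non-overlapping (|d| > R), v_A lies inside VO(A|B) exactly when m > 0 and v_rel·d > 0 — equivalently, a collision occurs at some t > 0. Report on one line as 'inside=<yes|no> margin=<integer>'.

d = (-4, -7),  |d|² = 65;  R = 6+2 = 8,  c = 65−8² = 1
v_rel = (-6, 0),  |v_rel|² = 36;  v_rel·d = (-6)·(-4) + (0)·(-7) = 24
36·t² − 48·t + 1 = 0  ⇒  m = 24² − 36·1 = 540
m = 540 > 0,  v_rel·d = 24 > 0  ⇒  inside

inside=yes margin=540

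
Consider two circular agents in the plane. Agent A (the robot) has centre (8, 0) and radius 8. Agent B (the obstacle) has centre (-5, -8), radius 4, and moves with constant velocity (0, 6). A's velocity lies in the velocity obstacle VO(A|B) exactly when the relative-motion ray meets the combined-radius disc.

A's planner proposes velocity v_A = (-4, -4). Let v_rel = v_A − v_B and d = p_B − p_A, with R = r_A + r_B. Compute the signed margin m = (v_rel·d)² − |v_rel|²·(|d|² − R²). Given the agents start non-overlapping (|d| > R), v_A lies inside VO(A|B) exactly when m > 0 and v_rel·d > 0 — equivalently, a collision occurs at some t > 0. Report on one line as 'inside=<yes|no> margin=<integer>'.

d = (-13, -8),  |d|² = 233;  R = 8+4 = 12,  c = 233−12² = 89
v_rel = (-4, -10),  |v_rel|² = 116;  v_rel·d = (-4)·(-13) + (-10)·(-8) = 132
116·t² − 264·t + 89 = 0  ⇒  m = 132² − 116·89 = 7100
m = 7100 > 0,  v_rel·d = 132 > 0  ⇒  inside

inside=yes margin=7100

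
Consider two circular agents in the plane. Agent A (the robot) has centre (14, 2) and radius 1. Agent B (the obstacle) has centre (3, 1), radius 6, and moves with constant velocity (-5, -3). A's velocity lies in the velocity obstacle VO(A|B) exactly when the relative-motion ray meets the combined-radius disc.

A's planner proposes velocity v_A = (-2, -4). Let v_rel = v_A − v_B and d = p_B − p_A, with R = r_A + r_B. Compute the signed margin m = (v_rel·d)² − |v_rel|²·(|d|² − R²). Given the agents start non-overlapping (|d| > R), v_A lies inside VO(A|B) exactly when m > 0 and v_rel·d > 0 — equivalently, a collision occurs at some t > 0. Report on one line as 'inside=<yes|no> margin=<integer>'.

d = (-11, -1),  |d|² = 122;  R = 1+6 = 7,  c = 122−7² = 73
v_rel = (3, -1),  |v_rel|² = 10;  v_rel·d = (3)·(-11) + (-1)·(-1) = -32
10·t² + 64·t + 73 = 0  ⇒  m = (-32)² − 10·73 = 294
m = 294 > 0,  v_rel·d = -32 < 0  ⇒  outside

inside=no margin=294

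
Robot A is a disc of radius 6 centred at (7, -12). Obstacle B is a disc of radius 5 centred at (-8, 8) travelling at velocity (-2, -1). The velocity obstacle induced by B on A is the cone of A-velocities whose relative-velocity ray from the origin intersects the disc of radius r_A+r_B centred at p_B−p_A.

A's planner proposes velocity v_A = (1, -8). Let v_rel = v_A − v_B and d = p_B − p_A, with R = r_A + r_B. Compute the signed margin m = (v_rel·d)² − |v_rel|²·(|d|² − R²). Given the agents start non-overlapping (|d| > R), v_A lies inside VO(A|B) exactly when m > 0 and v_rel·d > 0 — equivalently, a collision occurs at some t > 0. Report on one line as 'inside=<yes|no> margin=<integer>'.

d = (-15, 20),  |d|² = 625;  R = 6+5 = 11,  c = 625−11² = 504
v_rel = (3, -7),  |v_rel|² = 58;  v_rel·d = (3)·(-15) + (-7)·(20) = -185
58·t² + 370·t + 504 = 0  ⇒  m = (-185)² − 58·504 = 4993
m = 4993 > 0,  v_rel·d = -185 < 0  ⇒  outside

inside=no margin=4993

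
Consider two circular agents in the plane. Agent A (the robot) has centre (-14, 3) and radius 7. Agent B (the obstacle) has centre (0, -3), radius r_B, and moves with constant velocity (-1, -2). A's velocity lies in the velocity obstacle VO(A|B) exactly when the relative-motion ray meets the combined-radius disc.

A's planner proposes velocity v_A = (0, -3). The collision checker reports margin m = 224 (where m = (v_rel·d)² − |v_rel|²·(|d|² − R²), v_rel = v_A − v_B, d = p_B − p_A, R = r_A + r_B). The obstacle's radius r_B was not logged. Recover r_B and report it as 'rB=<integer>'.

m = 224
d = (14, -6);  v_rel = (1, -1),  |v_rel|² = 2
v_rel×d = (1)·(-6) − (-1)·(14) = 8
since m = R²·2 − 8²:  R² = (64 + 224) / 2 = 144
R = √144 = 12  ⇒  r_B = 12 − 7 = 5

rB=5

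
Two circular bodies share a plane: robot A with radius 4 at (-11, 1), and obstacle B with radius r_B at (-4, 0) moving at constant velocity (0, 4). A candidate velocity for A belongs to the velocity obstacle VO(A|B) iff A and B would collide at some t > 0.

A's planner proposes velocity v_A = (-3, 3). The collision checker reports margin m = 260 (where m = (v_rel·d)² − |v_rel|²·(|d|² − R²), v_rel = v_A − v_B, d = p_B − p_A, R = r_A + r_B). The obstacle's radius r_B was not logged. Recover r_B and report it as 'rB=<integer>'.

m = 260
d = (7, -1);  v_rel = (-3, -1),  |v_rel|² = 10
v_rel×d = (-3)·(-1) − (-1)·(7) = 10
since m = R²·10 − 10²:  R² = (100 + 260) / 10 = 36
R = √36 = 6  ⇒  r_B = 6 − 4 = 2

rB=2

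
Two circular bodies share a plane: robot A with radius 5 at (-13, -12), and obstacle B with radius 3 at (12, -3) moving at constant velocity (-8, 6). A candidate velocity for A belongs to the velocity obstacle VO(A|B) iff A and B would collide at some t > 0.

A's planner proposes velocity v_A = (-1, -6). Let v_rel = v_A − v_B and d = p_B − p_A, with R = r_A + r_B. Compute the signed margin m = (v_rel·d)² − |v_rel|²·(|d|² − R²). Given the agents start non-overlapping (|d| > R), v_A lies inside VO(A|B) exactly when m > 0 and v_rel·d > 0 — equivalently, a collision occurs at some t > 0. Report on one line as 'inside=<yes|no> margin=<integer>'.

d = (25, 9),  |d|² = 706;  R = 5+3 = 8,  c = 706−8² = 642
v_rel = (7, -12),  |v_rel|² = 193;  v_rel·d = (7)·(25) + (-12)·(9) = 67
193·t² − 134·t + 642 = 0  ⇒  m = 67² − 193·642 = -119417
m = -119417 < 0,  v_rel·d = 67 > 0  ⇒  outside

inside=no margin=-119417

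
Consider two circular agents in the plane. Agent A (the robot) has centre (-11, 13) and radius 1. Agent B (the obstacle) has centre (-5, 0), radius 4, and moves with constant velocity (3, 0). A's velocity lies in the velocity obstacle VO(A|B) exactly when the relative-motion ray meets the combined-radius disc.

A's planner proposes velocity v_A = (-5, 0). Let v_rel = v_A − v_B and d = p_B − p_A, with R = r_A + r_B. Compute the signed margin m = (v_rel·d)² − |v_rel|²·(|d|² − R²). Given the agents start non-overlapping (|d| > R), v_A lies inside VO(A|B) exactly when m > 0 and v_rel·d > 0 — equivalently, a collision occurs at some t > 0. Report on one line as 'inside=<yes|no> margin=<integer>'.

d = (6, -13),  |d|² = 205;  R = 1+4 = 5,  c = 205−5² = 180
v_rel = (-8, 0),  |v_rel|² = 64;  v_rel·d = (-8)·(6) + (0)·(-13) = -48
64·t² + 96·t + 180 = 0  ⇒  m = (-48)² − 64·180 = -9216
m = -9216 < 0,  v_rel·d = -48 < 0  ⇒  outside

inside=no margin=-9216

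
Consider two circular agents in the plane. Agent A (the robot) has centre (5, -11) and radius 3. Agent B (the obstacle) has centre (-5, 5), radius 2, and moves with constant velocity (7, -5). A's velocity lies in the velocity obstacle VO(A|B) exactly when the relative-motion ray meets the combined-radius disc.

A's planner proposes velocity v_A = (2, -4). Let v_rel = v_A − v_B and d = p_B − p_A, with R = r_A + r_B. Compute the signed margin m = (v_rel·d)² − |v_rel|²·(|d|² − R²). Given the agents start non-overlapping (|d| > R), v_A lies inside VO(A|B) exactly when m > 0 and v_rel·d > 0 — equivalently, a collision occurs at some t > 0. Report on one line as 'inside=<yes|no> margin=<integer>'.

d = (-10, 16),  |d|² = 356;  R = 3+2 = 5,  c = 356−5² = 331
v_rel = (-5, 1),  |v_rel|² = 26;  v_rel·d = (-5)·(-10) + (1)·(16) = 66
26·t² − 132·t + 331 = 0  ⇒  m = 66² − 26·331 = -4250
m = -4250 < 0,  v_rel·d = 66 > 0  ⇒  outside

inside=no margin=-4250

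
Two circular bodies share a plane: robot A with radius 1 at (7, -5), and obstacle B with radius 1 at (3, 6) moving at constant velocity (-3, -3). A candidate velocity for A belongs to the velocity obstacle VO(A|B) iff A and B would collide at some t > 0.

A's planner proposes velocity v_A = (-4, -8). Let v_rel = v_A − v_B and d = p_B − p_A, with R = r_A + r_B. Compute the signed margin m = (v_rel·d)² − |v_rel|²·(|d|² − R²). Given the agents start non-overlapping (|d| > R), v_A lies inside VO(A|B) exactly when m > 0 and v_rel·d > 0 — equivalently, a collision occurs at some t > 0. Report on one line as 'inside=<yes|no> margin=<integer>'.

d = (-4, 11),  |d|² = 137;  R = 1+1 = 2,  c = 137−2² = 133
v_rel = (-1, -5),  |v_rel|² = 26;  v_rel·d = (-1)·(-4) + (-5)·(11) = -51
26·t² + 102·t + 133 = 0  ⇒  m = (-51)² − 26·133 = -857
m = -857 < 0,  v_rel·d = -51 < 0  ⇒  outside

inside=no margin=-857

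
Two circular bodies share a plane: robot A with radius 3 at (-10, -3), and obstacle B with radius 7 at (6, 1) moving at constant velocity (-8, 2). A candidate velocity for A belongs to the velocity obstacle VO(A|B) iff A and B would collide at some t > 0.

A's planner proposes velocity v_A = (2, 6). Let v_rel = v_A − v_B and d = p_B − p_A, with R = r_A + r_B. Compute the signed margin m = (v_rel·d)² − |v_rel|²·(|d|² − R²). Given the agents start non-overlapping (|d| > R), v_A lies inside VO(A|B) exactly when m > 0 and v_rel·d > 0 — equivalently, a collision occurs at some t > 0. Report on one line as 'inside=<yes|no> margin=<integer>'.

d = (16, 4),  |d|² = 272;  R = 3+7 = 10,  c = 272−10² = 172
v_rel = (10, 4),  |v_rel|² = 116;  v_rel·d = (10)·(16) + (4)·(4) = 176
116·t² − 352·t + 172 = 0  ⇒  m = 176² − 116·172 = 11024
m = 11024 > 0,  v_rel·d = 176 > 0  ⇒  inside

inside=yes margin=11024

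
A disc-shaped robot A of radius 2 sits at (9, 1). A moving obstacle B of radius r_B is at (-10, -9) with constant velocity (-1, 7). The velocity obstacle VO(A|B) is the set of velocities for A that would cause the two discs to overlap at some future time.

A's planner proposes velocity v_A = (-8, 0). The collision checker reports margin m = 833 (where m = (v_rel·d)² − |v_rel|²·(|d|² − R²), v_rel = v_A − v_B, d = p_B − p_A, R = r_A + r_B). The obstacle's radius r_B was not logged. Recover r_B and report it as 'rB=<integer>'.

m = 833
d = (-19, -10);  v_rel = (-7, -7),  |v_rel|² = 98
v_rel×d = (-7)·(-10) − (-7)·(-19) = -63
since m = R²·98 − (-63)²:  R² = (3969 + 833) / 98 = 49
R = √49 = 7  ⇒  r_B = 7 − 2 = 5

rB=5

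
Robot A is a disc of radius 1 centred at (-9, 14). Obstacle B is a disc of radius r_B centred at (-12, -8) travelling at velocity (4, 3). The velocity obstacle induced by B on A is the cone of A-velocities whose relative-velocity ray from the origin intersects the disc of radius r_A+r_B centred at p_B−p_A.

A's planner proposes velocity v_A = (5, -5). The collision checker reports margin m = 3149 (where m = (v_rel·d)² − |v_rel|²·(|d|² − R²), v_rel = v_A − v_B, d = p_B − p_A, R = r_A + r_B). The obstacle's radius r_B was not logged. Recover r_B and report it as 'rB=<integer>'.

m = 3149
d = (-3, -22);  v_rel = (1, -8),  |v_rel|² = 65
v_rel×d = (1)·(-22) − (-8)·(-3) = -46
since m = R²·65 − (-46)²:  R² = (2116 + 3149) / 65 = 81
R = √81 = 9  ⇒  r_B = 9 − 1 = 8

rB=8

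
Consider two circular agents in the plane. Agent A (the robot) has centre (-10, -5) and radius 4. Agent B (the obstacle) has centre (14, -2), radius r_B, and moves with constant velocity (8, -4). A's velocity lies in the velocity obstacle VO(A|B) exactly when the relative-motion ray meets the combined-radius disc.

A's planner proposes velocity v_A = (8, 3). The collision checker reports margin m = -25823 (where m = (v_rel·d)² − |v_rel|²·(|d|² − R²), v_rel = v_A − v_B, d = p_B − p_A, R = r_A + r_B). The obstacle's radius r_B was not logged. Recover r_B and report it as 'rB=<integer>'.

m = -25823
d = (24, 3);  v_rel = (0, 7),  |v_rel|² = 49
v_rel×d = (0)·(3) − (7)·(24) = -168
since m = R²·49 − (-168)²:  R² = (28224 + -25823) / 49 = 49
R = √49 = 7  ⇒  r_B = 7 − 4 = 3

rB=3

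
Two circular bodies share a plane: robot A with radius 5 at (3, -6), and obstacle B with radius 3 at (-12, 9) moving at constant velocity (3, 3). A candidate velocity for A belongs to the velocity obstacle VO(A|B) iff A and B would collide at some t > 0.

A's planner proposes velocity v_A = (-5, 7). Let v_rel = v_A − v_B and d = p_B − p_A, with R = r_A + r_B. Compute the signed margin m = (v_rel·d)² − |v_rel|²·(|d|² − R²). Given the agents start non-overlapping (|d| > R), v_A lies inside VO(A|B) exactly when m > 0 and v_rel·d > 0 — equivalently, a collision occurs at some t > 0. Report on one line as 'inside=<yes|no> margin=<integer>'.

d = (-15, 15),  |d|² = 450;  R = 5+3 = 8,  c = 450−8² = 386
v_rel = (-8, 4),  |v_rel|² = 80;  v_rel·d = (-8)·(-15) + (4)·(15) = 180
80·t² − 360·t + 386 = 0  ⇒  m = 180² − 80·386 = 1520
m = 1520 > 0,  v_rel·d = 180 > 0  ⇒  inside

inside=yes margin=1520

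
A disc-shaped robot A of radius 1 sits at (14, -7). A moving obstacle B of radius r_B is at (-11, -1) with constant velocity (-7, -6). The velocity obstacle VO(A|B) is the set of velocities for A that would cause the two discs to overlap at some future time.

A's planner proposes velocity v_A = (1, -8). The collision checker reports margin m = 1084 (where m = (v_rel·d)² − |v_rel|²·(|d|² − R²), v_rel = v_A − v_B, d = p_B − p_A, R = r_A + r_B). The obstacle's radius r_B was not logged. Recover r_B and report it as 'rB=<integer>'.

m = 1084
d = (-25, 6);  v_rel = (8, -2),  |v_rel|² = 68
v_rel×d = (8)·(6) − (-2)·(-25) = -2
since m = R²·68 − (-2)²:  R² = (4 + 1084) / 68 = 16
R = √16 = 4  ⇒  r_B = 4 − 1 = 3

rB=3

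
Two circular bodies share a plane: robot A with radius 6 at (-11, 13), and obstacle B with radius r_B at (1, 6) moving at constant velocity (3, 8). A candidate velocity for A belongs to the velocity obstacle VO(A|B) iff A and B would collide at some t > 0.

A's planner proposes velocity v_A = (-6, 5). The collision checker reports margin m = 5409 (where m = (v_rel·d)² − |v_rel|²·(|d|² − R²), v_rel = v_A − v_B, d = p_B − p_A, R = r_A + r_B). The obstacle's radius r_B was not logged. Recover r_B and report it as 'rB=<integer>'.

m = 5409
d = (12, -7);  v_rel = (-9, -3),  |v_rel|² = 90
v_rel×d = (-9)·(-7) − (-3)·(12) = 99
since m = R²·90 − 99²:  R² = (9801 + 5409) / 90 = 169
R = √169 = 13  ⇒  r_B = 13 − 6 = 7

rB=7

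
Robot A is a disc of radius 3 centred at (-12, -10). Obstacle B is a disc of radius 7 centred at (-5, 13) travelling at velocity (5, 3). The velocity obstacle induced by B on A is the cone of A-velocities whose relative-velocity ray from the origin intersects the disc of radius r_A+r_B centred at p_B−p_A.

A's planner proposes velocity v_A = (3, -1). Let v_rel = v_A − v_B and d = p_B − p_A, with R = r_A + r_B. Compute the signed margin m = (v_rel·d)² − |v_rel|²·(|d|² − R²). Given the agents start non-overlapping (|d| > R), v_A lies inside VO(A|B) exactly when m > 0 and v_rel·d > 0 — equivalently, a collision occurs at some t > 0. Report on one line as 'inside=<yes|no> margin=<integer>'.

d = (7, 23),  |d|² = 578;  R = 3+7 = 10,  c = 578−10² = 478
v_rel = (-2, -4),  |v_rel|² = 20;  v_rel·d = (-2)·(7) + (-4)·(23) = -106
20·t² + 212·t + 478 = 0  ⇒  m = (-106)² − 20·478 = 1676
m = 1676 > 0,  v_rel·d = -106 < 0  ⇒  outside

inside=no margin=1676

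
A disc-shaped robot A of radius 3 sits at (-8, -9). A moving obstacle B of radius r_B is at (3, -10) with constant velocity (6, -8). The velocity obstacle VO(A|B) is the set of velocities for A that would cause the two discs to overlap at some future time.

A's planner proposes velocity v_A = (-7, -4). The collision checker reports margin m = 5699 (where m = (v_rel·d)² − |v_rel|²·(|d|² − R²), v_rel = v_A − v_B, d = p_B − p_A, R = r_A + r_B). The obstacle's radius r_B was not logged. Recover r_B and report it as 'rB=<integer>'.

m = 5699
d = (11, -1);  v_rel = (-13, 4),  |v_rel|² = 185
v_rel×d = (-13)·(-1) − (4)·(11) = -31
since m = R²·185 − (-31)²:  R² = (961 + 5699) / 185 = 36
R = √36 = 6  ⇒  r_B = 6 − 3 = 3

rB=3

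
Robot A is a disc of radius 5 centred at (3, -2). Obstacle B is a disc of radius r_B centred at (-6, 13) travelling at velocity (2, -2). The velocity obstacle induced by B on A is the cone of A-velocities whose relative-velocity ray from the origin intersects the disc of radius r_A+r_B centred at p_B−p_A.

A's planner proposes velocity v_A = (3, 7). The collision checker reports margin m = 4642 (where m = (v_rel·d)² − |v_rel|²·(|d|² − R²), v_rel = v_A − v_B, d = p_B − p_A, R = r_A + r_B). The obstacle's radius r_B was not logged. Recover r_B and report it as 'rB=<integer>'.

m = 4642
d = (-9, 15);  v_rel = (1, 9),  |v_rel|² = 82
v_rel×d = (1)·(15) − (9)·(-9) = 96
since m = R²·82 − 96²:  R² = (9216 + 4642) / 82 = 169
R = √169 = 13  ⇒  r_B = 13 − 5 = 8

rB=8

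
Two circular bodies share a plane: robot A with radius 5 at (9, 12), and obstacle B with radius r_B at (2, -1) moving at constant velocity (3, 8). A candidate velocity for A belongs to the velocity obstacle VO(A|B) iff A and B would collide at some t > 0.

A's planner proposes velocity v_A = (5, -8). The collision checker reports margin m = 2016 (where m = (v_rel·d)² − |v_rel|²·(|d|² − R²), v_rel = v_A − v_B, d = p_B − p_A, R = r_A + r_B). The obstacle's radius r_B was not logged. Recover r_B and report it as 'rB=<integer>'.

m = 2016
d = (-7, -13);  v_rel = (2, -16),  |v_rel|² = 260
v_rel×d = (2)·(-13) − (-16)·(-7) = -138
since m = R²·260 − (-138)²:  R² = (19044 + 2016) / 260 = 81
R = √81 = 9  ⇒  r_B = 9 − 5 = 4

rB=4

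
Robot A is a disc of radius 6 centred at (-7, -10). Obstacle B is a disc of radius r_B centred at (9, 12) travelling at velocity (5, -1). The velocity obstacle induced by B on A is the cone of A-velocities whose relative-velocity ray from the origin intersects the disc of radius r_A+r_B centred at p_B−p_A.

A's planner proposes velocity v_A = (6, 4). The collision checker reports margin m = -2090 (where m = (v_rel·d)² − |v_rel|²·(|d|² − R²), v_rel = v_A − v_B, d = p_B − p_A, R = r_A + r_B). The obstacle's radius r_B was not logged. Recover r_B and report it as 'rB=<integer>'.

m = -2090
d = (16, 22);  v_rel = (1, 5),  |v_rel|² = 26
v_rel×d = (1)·(22) − (5)·(16) = -58
since m = R²·26 − (-58)²:  R² = (3364 + -2090) / 26 = 49
R = √49 = 7  ⇒  r_B = 7 − 6 = 1

rB=1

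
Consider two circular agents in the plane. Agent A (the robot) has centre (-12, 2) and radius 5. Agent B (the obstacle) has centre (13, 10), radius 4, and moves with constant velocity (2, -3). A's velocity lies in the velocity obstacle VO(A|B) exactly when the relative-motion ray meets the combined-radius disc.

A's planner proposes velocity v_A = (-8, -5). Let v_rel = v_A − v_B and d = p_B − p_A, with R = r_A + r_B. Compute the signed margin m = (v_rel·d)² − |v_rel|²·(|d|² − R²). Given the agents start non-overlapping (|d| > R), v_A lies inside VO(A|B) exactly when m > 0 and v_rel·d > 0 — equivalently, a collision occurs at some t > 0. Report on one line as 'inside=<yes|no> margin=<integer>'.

d = (25, 8),  |d|² = 689;  R = 5+4 = 9,  c = 689−9² = 608
v_rel = (-10, -2),  |v_rel|² = 104;  v_rel·d = (-10)·(25) + (-2)·(8) = -266
104·t² + 532·t + 608 = 0  ⇒  m = (-266)² − 104·608 = 7524
m = 7524 > 0,  v_rel·d = -266 < 0  ⇒  outside

inside=no margin=7524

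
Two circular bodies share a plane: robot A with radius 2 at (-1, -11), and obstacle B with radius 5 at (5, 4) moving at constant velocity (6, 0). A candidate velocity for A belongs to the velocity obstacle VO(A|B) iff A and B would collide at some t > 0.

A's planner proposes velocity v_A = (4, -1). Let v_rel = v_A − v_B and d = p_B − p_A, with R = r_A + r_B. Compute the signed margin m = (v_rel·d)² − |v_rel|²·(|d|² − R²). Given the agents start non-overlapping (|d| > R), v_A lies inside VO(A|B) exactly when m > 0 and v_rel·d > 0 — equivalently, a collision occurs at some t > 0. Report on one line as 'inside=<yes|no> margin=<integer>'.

d = (6, 15),  |d|² = 261;  R = 2+5 = 7,  c = 261−7² = 212
v_rel = (-2, -1),  |v_rel|² = 5;  v_rel·d = (-2)·(6) + (-1)·(15) = -27
5·t² + 54·t + 212 = 0  ⇒  m = (-27)² − 5·212 = -331
m = -331 < 0,  v_rel·d = -27 < 0  ⇒  outside

inside=no margin=-331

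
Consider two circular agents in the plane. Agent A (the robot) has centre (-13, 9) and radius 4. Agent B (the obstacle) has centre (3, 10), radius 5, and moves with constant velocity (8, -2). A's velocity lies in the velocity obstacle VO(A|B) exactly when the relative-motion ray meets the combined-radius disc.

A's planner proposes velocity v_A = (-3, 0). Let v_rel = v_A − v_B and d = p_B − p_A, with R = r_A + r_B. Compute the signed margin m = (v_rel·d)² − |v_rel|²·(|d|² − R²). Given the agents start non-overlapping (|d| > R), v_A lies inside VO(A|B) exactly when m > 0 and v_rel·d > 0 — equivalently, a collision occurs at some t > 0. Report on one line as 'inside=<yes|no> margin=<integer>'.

d = (16, 1),  |d|² = 257;  R = 4+5 = 9,  c = 257−9² = 176
v_rel = (-11, 2),  |v_rel|² = 125;  v_rel·d = (-11)·(16) + (2)·(1) = -174
125·t² + 348·t + 176 = 0  ⇒  m = (-174)² − 125·176 = 8276
m = 8276 > 0,  v_rel·d = -174 < 0  ⇒  outside

inside=no margin=8276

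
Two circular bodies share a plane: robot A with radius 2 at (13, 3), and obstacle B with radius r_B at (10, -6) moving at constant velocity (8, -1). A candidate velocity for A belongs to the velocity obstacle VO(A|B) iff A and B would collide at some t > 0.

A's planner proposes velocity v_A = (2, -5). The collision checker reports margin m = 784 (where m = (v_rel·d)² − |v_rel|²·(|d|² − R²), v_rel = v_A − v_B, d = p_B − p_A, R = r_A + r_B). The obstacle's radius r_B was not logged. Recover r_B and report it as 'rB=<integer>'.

m = 784
d = (-3, -9);  v_rel = (-6, -4),  |v_rel|² = 52
v_rel×d = (-6)·(-9) − (-4)·(-3) = 42
since m = R²·52 − 42²:  R² = (1764 + 784) / 52 = 49
R = √49 = 7  ⇒  r_B = 7 − 2 = 5

rB=5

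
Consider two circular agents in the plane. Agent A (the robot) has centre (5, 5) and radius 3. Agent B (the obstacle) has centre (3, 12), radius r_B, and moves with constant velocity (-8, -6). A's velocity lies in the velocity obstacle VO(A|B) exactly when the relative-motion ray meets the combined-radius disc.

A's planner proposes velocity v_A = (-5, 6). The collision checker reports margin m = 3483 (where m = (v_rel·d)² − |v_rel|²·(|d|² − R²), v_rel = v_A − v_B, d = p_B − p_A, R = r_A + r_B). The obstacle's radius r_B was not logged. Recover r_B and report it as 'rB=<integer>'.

m = 3483
d = (-2, 7);  v_rel = (3, 12),  |v_rel|² = 153
v_rel×d = (3)·(7) − (12)·(-2) = 45
since m = R²·153 − 45²:  R² = (2025 + 3483) / 153 = 36
R = √36 = 6  ⇒  r_B = 6 − 3 = 3

rB=3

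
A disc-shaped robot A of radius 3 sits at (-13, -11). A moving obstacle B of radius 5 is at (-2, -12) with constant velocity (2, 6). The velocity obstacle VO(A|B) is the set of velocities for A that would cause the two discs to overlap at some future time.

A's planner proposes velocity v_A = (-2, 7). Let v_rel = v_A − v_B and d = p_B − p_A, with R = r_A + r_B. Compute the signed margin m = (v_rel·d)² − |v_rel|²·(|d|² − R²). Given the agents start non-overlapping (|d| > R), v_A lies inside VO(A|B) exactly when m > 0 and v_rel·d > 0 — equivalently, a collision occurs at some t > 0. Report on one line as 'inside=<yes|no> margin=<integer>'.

d = (11, -1),  |d|² = 122;  R = 3+5 = 8,  c = 122−8² = 58
v_rel = (-4, 1),  |v_rel|² = 17;  v_rel·d = (-4)·(11) + (1)·(-1) = -45
17·t² + 90·t + 58 = 0  ⇒  m = (-45)² − 17·58 = 1039
m = 1039 > 0,  v_rel·d = -45 < 0  ⇒  outside

inside=no margin=1039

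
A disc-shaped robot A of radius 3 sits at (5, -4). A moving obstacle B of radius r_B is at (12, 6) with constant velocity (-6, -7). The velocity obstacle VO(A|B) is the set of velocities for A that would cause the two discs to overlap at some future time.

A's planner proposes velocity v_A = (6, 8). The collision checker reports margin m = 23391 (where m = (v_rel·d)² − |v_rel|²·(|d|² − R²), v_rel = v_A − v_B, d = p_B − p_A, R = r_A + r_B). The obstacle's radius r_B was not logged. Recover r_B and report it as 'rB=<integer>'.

m = 23391
d = (7, 10);  v_rel = (12, 15),  |v_rel|² = 369
v_rel×d = (12)·(10) − (15)·(7) = 15
since m = R²·369 − 15²:  R² = (225 + 23391) / 369 = 64
R = √64 = 8  ⇒  r_B = 8 − 3 = 5

rB=5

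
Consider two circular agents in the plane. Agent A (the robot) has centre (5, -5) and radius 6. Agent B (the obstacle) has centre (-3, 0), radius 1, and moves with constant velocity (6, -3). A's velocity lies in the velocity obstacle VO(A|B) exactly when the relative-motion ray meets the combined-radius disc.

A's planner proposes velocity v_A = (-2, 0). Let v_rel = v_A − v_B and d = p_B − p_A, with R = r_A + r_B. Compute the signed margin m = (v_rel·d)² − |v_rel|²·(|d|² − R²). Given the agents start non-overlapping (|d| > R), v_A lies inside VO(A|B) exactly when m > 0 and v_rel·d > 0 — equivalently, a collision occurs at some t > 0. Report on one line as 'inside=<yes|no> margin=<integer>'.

d = (-8, 5),  |d|² = 89;  R = 6+1 = 7,  c = 89−7² = 40
v_rel = (-8, 3),  |v_rel|² = 73;  v_rel·d = (-8)·(-8) + (3)·(5) = 79
73·t² − 158·t + 40 = 0  ⇒  m = 79² − 73·40 = 3321
m = 3321 > 0,  v_rel·d = 79 > 0  ⇒  inside

inside=yes margin=3321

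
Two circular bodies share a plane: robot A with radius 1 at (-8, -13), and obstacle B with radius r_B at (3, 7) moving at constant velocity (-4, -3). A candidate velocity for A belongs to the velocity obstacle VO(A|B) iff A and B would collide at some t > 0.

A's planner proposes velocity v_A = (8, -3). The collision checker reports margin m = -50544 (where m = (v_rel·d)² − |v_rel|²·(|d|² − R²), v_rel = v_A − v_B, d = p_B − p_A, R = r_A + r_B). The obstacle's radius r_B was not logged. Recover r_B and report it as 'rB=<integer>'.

m = -50544
d = (11, 20);  v_rel = (12, 0),  |v_rel|² = 144
v_rel×d = (12)·(20) − (0)·(11) = 240
since m = R²·144 − 240²:  R² = (57600 + -50544) / 144 = 49
R = √49 = 7  ⇒  r_B = 7 − 1 = 6

rB=6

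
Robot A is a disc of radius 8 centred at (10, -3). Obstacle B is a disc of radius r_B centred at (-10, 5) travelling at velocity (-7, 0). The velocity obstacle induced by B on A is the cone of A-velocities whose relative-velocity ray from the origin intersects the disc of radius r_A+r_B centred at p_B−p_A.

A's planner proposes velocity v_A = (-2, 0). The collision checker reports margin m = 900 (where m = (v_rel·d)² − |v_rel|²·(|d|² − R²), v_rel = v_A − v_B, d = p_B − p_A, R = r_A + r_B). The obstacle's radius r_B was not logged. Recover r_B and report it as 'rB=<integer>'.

m = 900
d = (-20, 8);  v_rel = (5, 0),  |v_rel|² = 25
v_rel×d = (5)·(8) − (0)·(-20) = 40
since m = R²·25 − 40²:  R² = (1600 + 900) / 25 = 100
R = √100 = 10  ⇒  r_B = 10 − 8 = 2

rB=2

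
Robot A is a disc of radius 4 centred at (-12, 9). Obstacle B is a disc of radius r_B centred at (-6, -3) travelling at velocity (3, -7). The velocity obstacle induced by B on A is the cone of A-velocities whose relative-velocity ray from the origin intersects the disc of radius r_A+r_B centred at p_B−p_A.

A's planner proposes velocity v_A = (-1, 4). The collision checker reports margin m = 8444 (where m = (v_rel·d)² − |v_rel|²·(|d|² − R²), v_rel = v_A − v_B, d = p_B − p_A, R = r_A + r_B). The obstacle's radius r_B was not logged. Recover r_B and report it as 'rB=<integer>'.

m = 8444
d = (6, -12);  v_rel = (-4, 11),  |v_rel|² = 137
v_rel×d = (-4)·(-12) − (11)·(6) = -18
since m = R²·137 − (-18)²:  R² = (324 + 8444) / 137 = 64
R = √64 = 8  ⇒  r_B = 8 − 4 = 4

rB=4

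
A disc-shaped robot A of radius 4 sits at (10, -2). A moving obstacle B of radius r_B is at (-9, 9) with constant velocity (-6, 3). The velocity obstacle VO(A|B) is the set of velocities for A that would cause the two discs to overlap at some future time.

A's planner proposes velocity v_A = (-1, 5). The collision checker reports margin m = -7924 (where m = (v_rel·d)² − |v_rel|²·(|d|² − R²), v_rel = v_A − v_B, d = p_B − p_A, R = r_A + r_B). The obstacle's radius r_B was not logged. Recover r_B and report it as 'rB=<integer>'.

m = -7924
d = (-19, 11);  v_rel = (5, 2),  |v_rel|² = 29
v_rel×d = (5)·(11) − (2)·(-19) = 93
since m = R²·29 − 93²:  R² = (8649 + -7924) / 29 = 25
R = √25 = 5  ⇒  r_B = 5 − 4 = 1

rB=1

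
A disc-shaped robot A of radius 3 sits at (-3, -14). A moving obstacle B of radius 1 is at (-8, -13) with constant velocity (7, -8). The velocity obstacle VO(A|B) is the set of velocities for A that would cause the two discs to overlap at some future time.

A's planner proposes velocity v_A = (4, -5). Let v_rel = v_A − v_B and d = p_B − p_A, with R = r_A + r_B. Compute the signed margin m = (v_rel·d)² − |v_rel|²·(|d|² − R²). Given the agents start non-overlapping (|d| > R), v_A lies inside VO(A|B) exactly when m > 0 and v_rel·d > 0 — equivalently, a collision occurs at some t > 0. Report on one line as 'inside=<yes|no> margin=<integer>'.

d = (-5, 1),  |d|² = 26;  R = 3+1 = 4,  c = 26−4² = 10
v_rel = (-3, 3),  |v_rel|² = 18;  v_rel·d = (-3)·(-5) + (3)·(1) = 18
18·t² − 36·t + 10 = 0  ⇒  m = 18² − 18·10 = 144
m = 144 > 0,  v_rel·d = 18 > 0  ⇒  inside

inside=yes margin=144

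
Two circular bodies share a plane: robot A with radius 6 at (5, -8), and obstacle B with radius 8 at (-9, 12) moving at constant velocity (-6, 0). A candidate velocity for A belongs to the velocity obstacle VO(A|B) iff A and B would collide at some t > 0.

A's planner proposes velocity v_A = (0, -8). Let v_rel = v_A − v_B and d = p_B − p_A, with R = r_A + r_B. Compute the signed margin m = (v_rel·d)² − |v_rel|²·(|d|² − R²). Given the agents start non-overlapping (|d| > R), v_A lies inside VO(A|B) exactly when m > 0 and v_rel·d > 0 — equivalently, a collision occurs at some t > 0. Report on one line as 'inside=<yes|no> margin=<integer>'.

d = (-14, 20),  |d|² = 596;  R = 6+8 = 14,  c = 596−14² = 400
v_rel = (6, -8),  |v_rel|² = 100;  v_rel·d = (6)·(-14) + (-8)·(20) = -244
100·t² + 488·t + 400 = 0  ⇒  m = (-244)² − 100·400 = 19536
m = 19536 > 0,  v_rel·d = -244 < 0  ⇒  outside

inside=no margin=19536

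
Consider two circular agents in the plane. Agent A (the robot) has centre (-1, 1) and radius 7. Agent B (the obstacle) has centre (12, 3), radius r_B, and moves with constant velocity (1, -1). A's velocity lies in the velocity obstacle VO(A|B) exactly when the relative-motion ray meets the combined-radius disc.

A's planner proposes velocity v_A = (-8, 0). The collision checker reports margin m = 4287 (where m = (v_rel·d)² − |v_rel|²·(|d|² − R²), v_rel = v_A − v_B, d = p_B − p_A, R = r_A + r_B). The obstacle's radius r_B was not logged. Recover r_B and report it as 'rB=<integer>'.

m = 4287
d = (13, 2);  v_rel = (-9, 1),  |v_rel|² = 82
v_rel×d = (-9)·(2) − (1)·(13) = -31
since m = R²·82 − (-31)²:  R² = (961 + 4287) / 82 = 64
R = √64 = 8  ⇒  r_B = 8 − 7 = 1

rB=1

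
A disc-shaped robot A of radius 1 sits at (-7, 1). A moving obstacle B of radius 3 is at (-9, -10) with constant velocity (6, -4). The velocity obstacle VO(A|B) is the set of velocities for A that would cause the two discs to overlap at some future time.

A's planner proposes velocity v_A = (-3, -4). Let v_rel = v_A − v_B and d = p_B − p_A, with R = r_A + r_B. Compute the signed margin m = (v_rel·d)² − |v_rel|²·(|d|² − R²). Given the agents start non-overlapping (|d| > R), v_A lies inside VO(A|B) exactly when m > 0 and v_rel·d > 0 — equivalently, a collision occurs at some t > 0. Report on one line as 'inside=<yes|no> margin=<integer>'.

d = (-2, -11),  |d|² = 125;  R = 1+3 = 4,  c = 125−4² = 109
v_rel = (-9, 0),  |v_rel|² = 81;  v_rel·d = (-9)·(-2) + (0)·(-11) = 18
81·t² − 36·t + 109 = 0  ⇒  m = 18² − 81·109 = -8505
m = -8505 < 0,  v_rel·d = 18 > 0  ⇒  outside

inside=no margin=-8505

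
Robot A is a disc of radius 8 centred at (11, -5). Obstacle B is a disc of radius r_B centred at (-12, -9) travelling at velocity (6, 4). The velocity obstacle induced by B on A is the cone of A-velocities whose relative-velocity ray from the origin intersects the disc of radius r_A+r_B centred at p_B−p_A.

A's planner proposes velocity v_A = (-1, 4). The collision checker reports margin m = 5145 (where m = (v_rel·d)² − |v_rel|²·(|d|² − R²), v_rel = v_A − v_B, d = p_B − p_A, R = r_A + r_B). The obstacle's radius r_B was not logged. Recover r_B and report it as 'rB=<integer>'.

m = 5145
d = (-23, -4);  v_rel = (-7, 0),  |v_rel|² = 49
v_rel×d = (-7)·(-4) − (0)·(-23) = 28
since m = R²·49 − 28²:  R² = (784 + 5145) / 49 = 121
R = √121 = 11  ⇒  r_B = 11 − 8 = 3

rB=3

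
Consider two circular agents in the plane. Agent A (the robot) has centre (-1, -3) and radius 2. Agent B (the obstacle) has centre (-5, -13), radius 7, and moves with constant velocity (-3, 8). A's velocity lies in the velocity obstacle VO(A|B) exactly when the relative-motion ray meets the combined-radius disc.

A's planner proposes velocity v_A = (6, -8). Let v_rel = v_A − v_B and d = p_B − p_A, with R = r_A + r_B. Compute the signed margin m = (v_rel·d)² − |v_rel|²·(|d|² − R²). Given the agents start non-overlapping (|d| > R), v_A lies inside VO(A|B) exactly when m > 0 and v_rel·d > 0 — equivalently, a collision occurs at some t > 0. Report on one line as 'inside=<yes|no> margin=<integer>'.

d = (-4, -10),  |d|² = 116;  R = 2+7 = 9,  c = 116−9² = 35
v_rel = (9, -16),  |v_rel|² = 337;  v_rel·d = (9)·(-4) + (-16)·(-10) = 124
337·t² − 248·t + 35 = 0  ⇒  m = 124² − 337·35 = 3581
m = 3581 > 0,  v_rel·d = 124 > 0  ⇒  inside

inside=yes margin=3581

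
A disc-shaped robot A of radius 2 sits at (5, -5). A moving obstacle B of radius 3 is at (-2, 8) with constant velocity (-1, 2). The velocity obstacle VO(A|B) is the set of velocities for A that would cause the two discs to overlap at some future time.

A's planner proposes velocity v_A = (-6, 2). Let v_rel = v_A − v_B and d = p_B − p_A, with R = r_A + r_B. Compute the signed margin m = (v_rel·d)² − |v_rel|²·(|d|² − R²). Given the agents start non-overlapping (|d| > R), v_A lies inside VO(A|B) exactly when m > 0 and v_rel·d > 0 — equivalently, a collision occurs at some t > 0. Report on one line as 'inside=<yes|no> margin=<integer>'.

d = (-7, 13),  |d|² = 218;  R = 2+3 = 5,  c = 218−5² = 193
v_rel = (-5, 0),  |v_rel|² = 25;  v_rel·d = (-5)·(-7) + (0)·(13) = 35
25·t² − 70·t + 193 = 0  ⇒  m = 35² − 25·193 = -3600
m = -3600 < 0,  v_rel·d = 35 > 0  ⇒  outside

inside=no margin=-3600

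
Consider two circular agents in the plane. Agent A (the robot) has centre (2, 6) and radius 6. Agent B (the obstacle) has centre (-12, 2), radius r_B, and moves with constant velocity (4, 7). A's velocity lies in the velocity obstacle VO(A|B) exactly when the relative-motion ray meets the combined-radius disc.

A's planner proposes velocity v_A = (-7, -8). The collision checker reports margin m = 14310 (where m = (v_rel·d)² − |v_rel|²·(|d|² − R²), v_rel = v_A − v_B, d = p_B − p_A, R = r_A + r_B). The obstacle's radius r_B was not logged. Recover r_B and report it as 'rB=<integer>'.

m = 14310
d = (-14, -4);  v_rel = (-11, -15),  |v_rel|² = 346
v_rel×d = (-11)·(-4) − (-15)·(-14) = -166
since m = R²·346 − (-166)²:  R² = (27556 + 14310) / 346 = 121
R = √121 = 11  ⇒  r_B = 11 − 6 = 5

rB=5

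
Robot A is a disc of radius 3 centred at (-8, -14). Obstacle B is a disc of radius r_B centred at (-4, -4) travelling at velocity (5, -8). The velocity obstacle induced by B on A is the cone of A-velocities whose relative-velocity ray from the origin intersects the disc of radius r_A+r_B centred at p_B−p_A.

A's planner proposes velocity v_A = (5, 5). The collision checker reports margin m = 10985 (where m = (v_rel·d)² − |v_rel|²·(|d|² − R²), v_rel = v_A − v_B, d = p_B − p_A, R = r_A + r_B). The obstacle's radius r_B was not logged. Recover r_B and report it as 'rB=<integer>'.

m = 10985
d = (4, 10);  v_rel = (0, 13),  |v_rel|² = 169
v_rel×d = (0)·(10) − (13)·(4) = -52
since m = R²·169 − (-52)²:  R² = (2704 + 10985) / 169 = 81
R = √81 = 9  ⇒  r_B = 9 − 3 = 6

rB=6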